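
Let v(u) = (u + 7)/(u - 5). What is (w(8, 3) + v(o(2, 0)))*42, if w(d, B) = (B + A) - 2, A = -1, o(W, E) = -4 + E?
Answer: -14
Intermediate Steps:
v(u) = (7 + u)/(-5 + u)
w(d, B) = -3 + B (w(d, B) = (B - 1) - 2 = (-1 + B) - 2 = -3 + B)
(w(8, 3) + v(o(2, 0)))*42 = ((-3 + 3) + (7 + (-4 + 0))/(-5 + (-4 + 0)))*42 = (0 + (7 - 4)/(-5 - 4))*42 = (0 + 3/(-9))*42 = (0 - 1/9*3)*42 = (0 - 1/3)*42 = -1/3*42 = -14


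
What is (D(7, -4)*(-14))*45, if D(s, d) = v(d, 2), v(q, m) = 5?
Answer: -3150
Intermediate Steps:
D(s, d) = 5
(D(7, -4)*(-14))*45 = (5*(-14))*45 = -70*45 = -3150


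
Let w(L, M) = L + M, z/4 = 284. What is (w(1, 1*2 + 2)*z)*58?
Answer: 329440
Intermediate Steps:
z = 1136 (z = 4*284 = 1136)
(w(1, 1*2 + 2)*z)*58 = ((1 + (1*2 + 2))*1136)*58 = ((1 + (2 + 2))*1136)*58 = ((1 + 4)*1136)*58 = (5*1136)*58 = 5680*58 = 329440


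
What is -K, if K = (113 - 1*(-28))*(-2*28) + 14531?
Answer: -6635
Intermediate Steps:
K = 6635 (K = (113 + 28)*(-56) + 14531 = 141*(-56) + 14531 = -7896 + 14531 = 6635)
-K = -1*6635 = -6635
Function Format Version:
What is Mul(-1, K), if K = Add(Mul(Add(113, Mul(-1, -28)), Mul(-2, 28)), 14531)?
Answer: -6635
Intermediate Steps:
K = 6635 (K = Add(Mul(Add(113, 28), -56), 14531) = Add(Mul(141, -56), 14531) = Add(-7896, 14531) = 6635)
Mul(-1, K) = Mul(-1, 6635) = -6635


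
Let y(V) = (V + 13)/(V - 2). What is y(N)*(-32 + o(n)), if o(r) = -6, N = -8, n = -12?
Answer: 19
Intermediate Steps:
y(V) = (13 + V)/(-2 + V)
y(N)*(-32 + o(n)) = ((13 - 8)/(-2 - 8))*(-32 - 6) = (5/(-10))*(-38) = -⅒*5*(-38) = -½*(-38) = 19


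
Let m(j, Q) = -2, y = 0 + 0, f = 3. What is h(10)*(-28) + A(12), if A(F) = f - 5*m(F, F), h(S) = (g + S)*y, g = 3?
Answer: 13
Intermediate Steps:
y = 0
h(S) = 0 (h(S) = (3 + S)*0 = 0)
A(F) = 13 (A(F) = 3 - 5*(-2) = 3 + 10 = 13)
h(10)*(-28) + A(12) = 0*(-28) + 13 = 0 + 13 = 13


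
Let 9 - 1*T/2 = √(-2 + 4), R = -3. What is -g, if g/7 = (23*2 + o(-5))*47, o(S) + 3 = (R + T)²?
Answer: -90804 + 19740*√2 ≈ -62887.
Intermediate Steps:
T = 18 - 2*√2 (T = 18 - 2*√(-2 + 4) = 18 - 2*√2 ≈ 15.172)
o(S) = -3 + (15 - 2*√2)² (o(S) = -3 + (-3 + (18 - 2*√2))² = -3 + (15 - 2*√2)²)
g = 90804 - 19740*√2 (g = 7*((23*2 + (230 - 60*√2))*47) = 7*((46 + (230 - 60*√2))*47) = 7*((276 - 60*√2)*47) = 7*(12972 - 2820*√2) = 90804 - 19740*√2 ≈ 62887.)
-g = -(90804 - 19740*√2) = -90804 + 19740*√2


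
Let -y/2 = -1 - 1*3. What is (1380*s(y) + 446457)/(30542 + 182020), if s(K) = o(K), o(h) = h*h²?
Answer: 128113/23618 ≈ 5.4244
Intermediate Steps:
y = 8 (y = -2*(-1 - 1*3) = -2*(-1 - 3) = -2*(-4) = 8)
o(h) = h³
s(K) = K³
(1380*s(y) + 446457)/(30542 + 182020) = (1380*8³ + 446457)/(30542 + 182020) = (1380*512 + 446457)/212562 = (706560 + 446457)*(1/212562) = 1153017*(1/212562) = 128113/23618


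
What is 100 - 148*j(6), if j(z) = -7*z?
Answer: 6316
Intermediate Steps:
100 - 148*j(6) = 100 - (-1036)*6 = 100 - 148*(-42) = 100 + 6216 = 6316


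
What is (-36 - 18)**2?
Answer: 2916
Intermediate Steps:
(-36 - 18)**2 = (-54)**2 = 2916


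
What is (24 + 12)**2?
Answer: 1296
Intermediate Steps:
(24 + 12)**2 = 36**2 = 1296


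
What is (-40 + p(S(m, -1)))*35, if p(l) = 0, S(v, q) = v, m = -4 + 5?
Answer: -1400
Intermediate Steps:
m = 1
(-40 + p(S(m, -1)))*35 = (-40 + 0)*35 = -40*35 = -1400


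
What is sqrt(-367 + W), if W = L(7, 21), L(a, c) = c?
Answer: I*sqrt(346) ≈ 18.601*I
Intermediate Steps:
W = 21
sqrt(-367 + W) = sqrt(-367 + 21) = sqrt(-346) = I*sqrt(346)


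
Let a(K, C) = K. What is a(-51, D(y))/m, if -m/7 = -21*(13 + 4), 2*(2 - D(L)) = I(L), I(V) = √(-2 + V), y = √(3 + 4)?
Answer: -1/49 ≈ -0.020408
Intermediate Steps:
y = √7 ≈ 2.6458
D(L) = 2 - √(-2 + L)/2
m = 2499 (m = -(-147)*(13 + 4) = -(-147)*17 = -7*(-357) = 2499)
a(-51, D(y))/m = -51/2499 = -51*1/2499 = -1/49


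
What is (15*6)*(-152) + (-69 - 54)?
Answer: -13803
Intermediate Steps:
(15*6)*(-152) + (-69 - 54) = 90*(-152) - 123 = -13680 - 123 = -13803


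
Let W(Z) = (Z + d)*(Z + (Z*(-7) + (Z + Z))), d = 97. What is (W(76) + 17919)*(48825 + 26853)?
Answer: -2623983294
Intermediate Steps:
W(Z) = -4*Z*(97 + Z) (W(Z) = (Z + 97)*(Z + (Z*(-7) + (Z + Z))) = (97 + Z)*(Z + (-7*Z + 2*Z)) = (97 + Z)*(Z - 5*Z) = (97 + Z)*(-4*Z) = -4*Z*(97 + Z))
(W(76) + 17919)*(48825 + 26853) = (-4*76*(97 + 76) + 17919)*(48825 + 26853) = (-4*76*173 + 17919)*75678 = (-52592 + 17919)*75678 = -34673*75678 = -2623983294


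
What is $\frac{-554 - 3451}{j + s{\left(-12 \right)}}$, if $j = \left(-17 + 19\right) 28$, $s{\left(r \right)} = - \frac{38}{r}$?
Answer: $- \frac{4806}{71} \approx -67.69$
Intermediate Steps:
$j = 56$ ($j = 2 \cdot 28 = 56$)
$\frac{-554 - 3451}{j + s{\left(-12 \right)}} = \frac{-554 - 3451}{56 - \frac{38}{-12}} = - \frac{4005}{56 - - \frac{19}{6}} = - \frac{4005}{56 + \frac{19}{6}} = - \frac{4005}{\frac{355}{6}} = \left(-4005\right) \frac{6}{355} = - \frac{4806}{71}$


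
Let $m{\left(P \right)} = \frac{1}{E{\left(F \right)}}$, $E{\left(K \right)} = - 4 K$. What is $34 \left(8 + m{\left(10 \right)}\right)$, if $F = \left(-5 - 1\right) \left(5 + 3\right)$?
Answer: $\frac{26129}{96} \approx 272.18$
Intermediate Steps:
$F = -48$ ($F = \left(-6\right) 8 = -48$)
$m{\left(P \right)} = \frac{1}{192}$ ($m{\left(P \right)} = \frac{1}{\left(-4\right) \left(-48\right)} = \frac{1}{192}$)
$34 \left(8 + m{\left(10 \right)}\right) = 34 \left(8 + \frac{1}{192}\right) = 34 \cdot \frac{1537}{192} = \frac{26129}{96}$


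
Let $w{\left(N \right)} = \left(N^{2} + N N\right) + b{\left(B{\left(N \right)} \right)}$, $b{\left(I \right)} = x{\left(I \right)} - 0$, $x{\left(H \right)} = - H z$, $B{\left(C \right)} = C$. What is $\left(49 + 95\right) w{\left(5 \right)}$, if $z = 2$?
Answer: $5760$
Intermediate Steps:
$x{\left(H \right)} = - 2 H$ ($x{\left(H \right)} = - H 2 = - 2 H$)
$b{\left(I \right)} = - 2 I$ ($b{\left(I \right)} = - 2 I - 0 = - 2 I + 0 = - 2 I$)
$w{\left(N \right)} = - 2 N + 2 N^{2}$ ($w{\left(N \right)} = \left(N^{2} + N N\right) - 2 N = \left(N^{2} + N^{2}\right) - 2 N = 2 N^{2} - 2 N = - 2 N + 2 N^{2}$)
$\left(49 + 95\right) w{\left(5 \right)} = \left(49 + 95\right) 2 \cdot 5 \left(-1 + 5\right) = 144 \cdot 2 \cdot 5 \cdot 4 = 144 \cdot 40 = 5760$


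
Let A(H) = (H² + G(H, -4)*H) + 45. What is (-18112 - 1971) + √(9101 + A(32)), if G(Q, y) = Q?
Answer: -20083 + √11194 ≈ -19977.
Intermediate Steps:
A(H) = 45 + 2*H² (A(H) = (H² + H*H) + 45 = (H² + H²) + 45 = 2*H² + 45 = 45 + 2*H²)
(-18112 - 1971) + √(9101 + A(32)) = (-18112 - 1971) + √(9101 + (45 + 2*32²)) = -20083 + √(9101 + (45 + 2*1024)) = -20083 + √(9101 + (45 + 2048)) = -20083 + √(9101 + 2093) = -20083 + √11194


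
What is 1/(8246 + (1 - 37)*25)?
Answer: 1/7346 ≈ 0.00013613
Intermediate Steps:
1/(8246 + (1 - 37)*25) = 1/(8246 - 36*25) = 1/(8246 - 900) = 1/7346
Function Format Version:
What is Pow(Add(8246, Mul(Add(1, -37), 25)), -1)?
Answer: Rational(1, 7346) ≈ 0.00013613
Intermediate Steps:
Pow(Add(8246, Mul(Add(1, -37), 25)), -1) = Pow(Add(8246, Mul(-36, 25)), -1) = Pow(Add(8246, -900), -1) = Pow(7346, -1) = Rational(1, 7346)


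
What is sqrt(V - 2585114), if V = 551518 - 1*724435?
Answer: I*sqrt(2758031) ≈ 1660.7*I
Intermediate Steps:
V = -172917 (V = 551518 - 724435 = -172917)
sqrt(V - 2585114) = sqrt(-172917 - 2585114) = sqrt(-2758031) = I*sqrt(2758031)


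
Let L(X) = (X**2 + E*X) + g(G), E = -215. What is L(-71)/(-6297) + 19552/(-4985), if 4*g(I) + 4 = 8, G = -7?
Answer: -74783113/10463515 ≈ -7.1470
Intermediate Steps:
g(I) = 1 (g(I) = -1 + (1/4)*8 = -1 + 2 = 1)
L(X) = 1 + X**2 - 215*X (L(X) = (X**2 - 215*X) + 1 = 1 + X**2 - 215*X)
L(-71)/(-6297) + 19552/(-4985) = (1 + (-71)**2 - 215*(-71))/(-6297) + 19552/(-4985) = (1 + 5041 + 15265)*(-1/6297) + 19552*(-1/4985) = 20307*(-1/6297) - 19552/4985 = -6769/2099 - 19552/4985 = -74783113/10463515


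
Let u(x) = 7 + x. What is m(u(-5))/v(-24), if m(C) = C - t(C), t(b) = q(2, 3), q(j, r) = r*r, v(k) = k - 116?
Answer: 1/20 ≈ 0.050000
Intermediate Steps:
v(k) = -116 + k
q(j, r) = r²
t(b) = 9 (t(b) = 3² = 9)
m(C) = -9 + C (m(C) = C - 1*9 = C - 9 = -9 + C)
m(u(-5))/v(-24) = (-9 + (7 - 5))/(-116 - 24) = (-9 + 2)/(-140) = -7*(-1/140) = 1/20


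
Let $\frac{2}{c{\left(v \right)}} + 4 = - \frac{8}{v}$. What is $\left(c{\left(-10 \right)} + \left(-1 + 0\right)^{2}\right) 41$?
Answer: $\frac{123}{8} \approx 15.375$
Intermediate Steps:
$c{\left(v \right)} = \frac{2}{-4 - \frac{8}{v}}$
$\left(c{\left(-10 \right)} + \left(-1 + 0\right)^{2}\right) 41 = \left(\left(-1\right) \left(-10\right) \frac{1}{4 + 2 \left(-10\right)} + \left(-1 + 0\right)^{2}\right) 41 = \left(\left(-1\right) \left(-10\right) \frac{1}{4 - 20} + \left(-1\right)^{2}\right) 41 = \left(\left(-1\right) \left(-10\right) \frac{1}{-16} + 1\right) 41 = \left(\left(-1\right) \left(-10\right) \left(- \frac{1}{16}\right) + 1\right) 41 = \left(- \frac{5}{8} + 1\right) 41 = \frac{3}{8} \cdot 41 = \frac{123}{8}$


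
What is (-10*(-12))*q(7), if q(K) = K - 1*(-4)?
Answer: 1320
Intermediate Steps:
q(K) = 4 + K (q(K) = K + 4 = 4 + K)
(-10*(-12))*q(7) = (-10*(-12))*(4 + 7) = 120*11 = 1320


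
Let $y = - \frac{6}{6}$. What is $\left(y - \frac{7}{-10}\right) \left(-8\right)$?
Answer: $\frac{12}{5} \approx 2.4$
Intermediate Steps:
$y = -1$ ($y = \left(-6\right) \frac{1}{6} = -1$)
$\left(y - \frac{7}{-10}\right) \left(-8\right) = \left(-1 - \frac{7}{-10}\right) \left(-8\right) = \left(-1 - - \frac{7}{10}\right) \left(-8\right) = \left(-1 + \frac{7}{10}\right) \left(-8\right) = \left(- \frac{3}{10}\right) \left(-8\right) = \frac{12}{5}$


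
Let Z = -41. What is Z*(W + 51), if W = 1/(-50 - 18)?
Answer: -142147/68 ≈ -2090.4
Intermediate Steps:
W = -1/68 (W = 1/(-68) = -1/68 ≈ -0.014706)
Z*(W + 51) = -41*(-1/68 + 51) = -41*3467/68 = -142147/68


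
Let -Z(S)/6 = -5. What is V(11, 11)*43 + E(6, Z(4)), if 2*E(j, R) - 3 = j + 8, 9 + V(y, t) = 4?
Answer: -413/2 ≈ -206.50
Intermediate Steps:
V(y, t) = -5 (V(y, t) = -9 + 4 = -5)
Z(S) = 30 (Z(S) = -6*(-5) = 30)
E(j, R) = 11/2 + j/2 (E(j, R) = 3/2 + (j + 8)/2 = 3/2 + (8 + j)/2 = 3/2 + (4 + j/2) = 11/2 + j/2)
V(11, 11)*43 + E(6, Z(4)) = -5*43 + (11/2 + (½)*6) = -215 + (11/2 + 3) = -215 + 17/2 = -413/2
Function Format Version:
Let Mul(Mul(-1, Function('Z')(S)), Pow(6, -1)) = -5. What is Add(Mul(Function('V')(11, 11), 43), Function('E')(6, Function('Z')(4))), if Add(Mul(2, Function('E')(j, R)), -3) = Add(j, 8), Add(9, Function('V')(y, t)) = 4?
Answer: Rational(-413, 2) ≈ -206.50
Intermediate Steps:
Function('V')(y, t) = -5 (Function('V')(y, t) = Add(-9, 4) = -5)
Function('Z')(S) = 30 (Function('Z')(S) = Mul(-6, -5) = 30)
Function('E')(j, R) = Add(Rational(11, 2), Mul(Rational(1, 2), j)) (Function('E')(j, R) = Add(Rational(3, 2), Mul(Rational(1, 2), Add(j, 8))) = Add(Rational(3, 2), Mul(Rational(1, 2), Add(8, j))) = Add(Rational(3, 2), Add(4, Mul(Rational(1, 2), j))) = Add(Rational(11, 2), Mul(Rational(1, 2), j)))
Add(Mul(Function('V')(11, 11), 43), Function('E')(6, Function('Z')(4))) = Add(Mul(-5, 43), Add(Rational(11, 2), Mul(Rational(1, 2), 6))) = Add(-215, Add(Rational(11, 2), 3)) = Add(-215, Rational(17, 2)) = Rational(-413, 2)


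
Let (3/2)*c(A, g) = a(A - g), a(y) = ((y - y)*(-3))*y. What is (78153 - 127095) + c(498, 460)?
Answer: -48942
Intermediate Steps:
a(y) = 0 (a(y) = (0*(-3))*y = 0*y = 0)
c(A, g) = 0 (c(A, g) = (⅔)*0 = 0)
(78153 - 127095) + c(498, 460) = (78153 - 127095) + 0 = -48942 + 0 = -48942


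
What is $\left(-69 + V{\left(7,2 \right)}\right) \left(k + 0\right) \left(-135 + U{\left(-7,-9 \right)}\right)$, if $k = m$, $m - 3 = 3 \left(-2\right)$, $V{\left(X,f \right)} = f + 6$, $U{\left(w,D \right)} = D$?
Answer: $-26352$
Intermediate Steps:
$V{\left(X,f \right)} = 6 + f$
$m = -3$ ($m = 3 + 3 \left(-2\right) = 3 - 6 = -3$)
$k = -3$
$\left(-69 + V{\left(7,2 \right)}\right) \left(k + 0\right) \left(-135 + U{\left(-7,-9 \right)}\right) = \left(-69 + \left(6 + 2\right)\right) \left(-3 + 0\right) \left(-135 - 9\right) = \left(-69 + 8\right) \left(-3\right) \left(-144\right) = \left(-61\right) \left(-3\right) \left(-144\right) = 183 \left(-144\right) = -26352$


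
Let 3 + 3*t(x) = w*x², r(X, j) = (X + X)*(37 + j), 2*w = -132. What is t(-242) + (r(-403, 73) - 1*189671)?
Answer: -1566740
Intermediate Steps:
w = -66 (w = (½)*(-132) = -66)
r(X, j) = 2*X*(37 + j) (r(X, j) = (2*X)*(37 + j) = 2*X*(37 + j))
t(x) = -1 - 22*x² (t(x) = -1 + (-66*x²)/3 = -1 - 22*x²)
t(-242) + (r(-403, 73) - 1*189671) = (-1 - 22*(-242)²) + (2*(-403)*(37 + 73) - 1*189671) = (-1 - 22*58564) + (2*(-403)*110 - 189671) = (-1 - 1288408) + (-88660 - 189671) = -1288409 - 278331 = -1566740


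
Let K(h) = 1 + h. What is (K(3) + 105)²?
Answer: 11881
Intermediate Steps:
(K(3) + 105)² = ((1 + 3) + 105)² = (4 + 105)² = 109² = 11881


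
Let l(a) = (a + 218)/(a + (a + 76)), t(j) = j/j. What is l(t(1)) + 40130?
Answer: 1043453/26 ≈ 40133.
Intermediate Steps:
t(j) = 1
l(a) = (218 + a)/(76 + 2*a) (l(a) = (218 + a)/(a + (76 + a)) = (218 + a)/(76 + 2*a))
l(t(1)) + 40130 = (218 + 1)/(2*(38 + 1)) + 40130 = (1/2)*219/39 + 40130 = (1/2)*(1/39)*219 + 40130 = 73/26 + 40130 = 1043453/26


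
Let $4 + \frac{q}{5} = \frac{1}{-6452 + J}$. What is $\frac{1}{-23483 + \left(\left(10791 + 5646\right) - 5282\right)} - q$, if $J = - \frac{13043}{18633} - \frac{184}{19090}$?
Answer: $\frac{12302990511555803}{615128188253576} \approx 20.001$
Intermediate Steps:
$J = - \frac{5487377}{7732695}$ ($J = \left(-13043\right) \frac{1}{18633} - \frac{4}{415} = - \frac{13043}{18633} - \frac{4}{415} = - \frac{5487377}{7732695} \approx -0.70963$)
$q = - \frac{997975373815}{49896835517}$ ($q = -20 + \frac{5}{-6452 - \frac{5487377}{7732695}} = -20 + \frac{5}{- \frac{49896835517}{7732695}} = -20 + 5 \left(- \frac{7732695}{49896835517}\right) = -20 - \frac{38663475}{49896835517} = - \frac{997975373815}{49896835517} \approx -20.001$)
$\frac{1}{-23483 + \left(\left(10791 + 5646\right) - 5282\right)} - q = \frac{1}{-23483 + \left(\left(10791 + 5646\right) - 5282\right)} - - \frac{997975373815}{49896835517} = \frac{1}{-23483 + \left(16437 - 5282\right)} + \frac{997975373815}{49896835517} = \frac{1}{-23483 + 11155} + \frac{997975373815}{49896835517} = \frac{1}{-12328} + \frac{997975373815}{49896835517} = - \frac{1}{12328} + \frac{997975373815}{49896835517} = \frac{12302990511555803}{615128188253576}$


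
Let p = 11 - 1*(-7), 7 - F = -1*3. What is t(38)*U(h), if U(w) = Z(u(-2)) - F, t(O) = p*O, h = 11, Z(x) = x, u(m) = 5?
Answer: -3420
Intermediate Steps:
F = 10 (F = 7 - (-1)*3 = 7 - 1*(-3) = 7 + 3 = 10)
p = 18 (p = 11 + 7 = 18)
t(O) = 18*O
U(w) = -5 (U(w) = 5 - 1*10 = 5 - 10 = -5)
t(38)*U(h) = (18*38)*(-5) = 684*(-5) = -3420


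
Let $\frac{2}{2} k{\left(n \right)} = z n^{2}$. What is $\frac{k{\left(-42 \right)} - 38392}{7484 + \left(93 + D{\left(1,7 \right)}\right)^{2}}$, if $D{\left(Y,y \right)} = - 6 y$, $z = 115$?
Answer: $\frac{164468}{10085} \approx 16.308$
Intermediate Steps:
$k{\left(n \right)} = 115 n^{2}$
$\frac{k{\left(-42 \right)} - 38392}{7484 + \left(93 + D{\left(1,7 \right)}\right)^{2}} = \frac{115 \left(-42\right)^{2} - 38392}{7484 + \left(93 - 42\right)^{2}} = \frac{115 \cdot 1764 - 38392}{7484 + \left(93 - 42\right)^{2}} = \frac{202860 - 38392}{7484 + 51^{2}} = \frac{164468}{7484 + 2601} = \frac{164468}{10085}$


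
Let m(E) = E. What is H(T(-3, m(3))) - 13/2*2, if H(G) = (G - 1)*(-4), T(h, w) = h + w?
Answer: -9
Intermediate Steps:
H(G) = 4 - 4*G (H(G) = (-1 + G)*(-4) = 4 - 4*G)
H(T(-3, m(3))) - 13/2*2 = (4 - 4*(-3 + 3)) - 13/2*2 = (4 - 4*0) - 13*1/2*2 = (4 + 0) - 13/2*2 = 4 - 13 = -9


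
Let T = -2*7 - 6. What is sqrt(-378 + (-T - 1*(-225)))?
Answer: I*sqrt(133) ≈ 11.533*I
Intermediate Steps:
T = -20 (T = -14 - 6 = -20)
sqrt(-378 + (-T - 1*(-225))) = sqrt(-378 + (-1*(-20) - 1*(-225))) = sqrt(-378 + (20 + 225)) = sqrt(-378 + 245) = sqrt(-133) = I*sqrt(133)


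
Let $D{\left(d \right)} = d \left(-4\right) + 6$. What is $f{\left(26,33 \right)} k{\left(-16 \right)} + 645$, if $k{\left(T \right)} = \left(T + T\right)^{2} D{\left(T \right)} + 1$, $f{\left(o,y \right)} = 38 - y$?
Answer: $359050$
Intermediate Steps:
$D{\left(d \right)} = 6 - 4 d$ ($D{\left(d \right)} = - 4 d + 6 = 6 - 4 d$)
$k{\left(T \right)} = 1 + 4 T^{2} \left(6 - 4 T\right)$ ($k{\left(T \right)} = \left(T + T\right)^{2} \left(6 - 4 T\right) + 1 = \left(2 T\right)^{2} \left(6 - 4 T\right) + 1 = 4 T^{2} \left(6 - 4 T\right) + 1 = 1 + 4 T^{2} \left(6 - 4 T\right)$)
$f{\left(26,33 \right)} k{\left(-16 \right)} + 645 = \left(38 - 33\right) \left(1 + \left(-16\right)^{2} \left(24 - -256\right)\right) + 645 = \left(38 - 33\right) \left(1 + 256 \left(24 + 256\right)\right) + 645 = 5 \left(1 + 256 \cdot 280\right) + 645 = 5 \left(1 + 71680\right) + 645 = 5 \cdot 71681 + 645 = 358405 + 645 = 359050$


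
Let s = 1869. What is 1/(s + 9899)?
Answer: 1/11768 ≈ 8.4976e-5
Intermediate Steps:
1/(s + 9899) = 1/(1869 + 9899) = 1/11768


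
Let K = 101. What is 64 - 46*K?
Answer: -4582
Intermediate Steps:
64 - 46*K = 64 - 46*101 = 64 - 4646 = -4582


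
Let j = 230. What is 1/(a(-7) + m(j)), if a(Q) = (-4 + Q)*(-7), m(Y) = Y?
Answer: 1/307 ≈ 0.0032573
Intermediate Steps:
a(Q) = 28 - 7*Q
1/(a(-7) + m(j)) = 1/((28 - 7*(-7)) + 230) = 1/((28 + 49) + 230) = 1/(77 + 230) = 1/307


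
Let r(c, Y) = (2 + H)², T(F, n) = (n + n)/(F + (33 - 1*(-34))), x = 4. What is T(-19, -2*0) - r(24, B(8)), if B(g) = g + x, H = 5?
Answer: -49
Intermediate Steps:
T(F, n) = 2*n/(67 + F) (T(F, n) = (2*n)/(F + (33 + 34)) = (2*n)/(F + 67) = (2*n)/(67 + F) = 2*n/(67 + F))
B(g) = 4 + g (B(g) = g + 4 = 4 + g)
r(c, Y) = 49 (r(c, Y) = (2 + 5)² = 7² = 49)
T(-19, -2*0) - r(24, B(8)) = 2*(-2*0)/(67 - 19) - 1*49 = 2*0/48 - 49 = 2*0*(1/48) - 49 = 0 - 49 = -49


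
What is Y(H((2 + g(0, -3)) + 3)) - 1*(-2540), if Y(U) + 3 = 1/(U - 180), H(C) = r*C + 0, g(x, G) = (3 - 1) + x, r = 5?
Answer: 367864/145 ≈ 2537.0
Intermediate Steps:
g(x, G) = 2 + x
H(C) = 5*C (H(C) = 5*C + 0 = 5*C)
Y(U) = -3 + 1/(-180 + U) (Y(U) = -3 + 1/(U - 180) = -3 + 1/(-180 + U))
Y(H((2 + g(0, -3)) + 3)) - 1*(-2540) = (541 - 15*((2 + (2 + 0)) + 3))/(-180 + 5*((2 + (2 + 0)) + 3)) - 1*(-2540) = (541 - 15*((2 + 2) + 3))/(-180 + 5*((2 + 2) + 3)) + 2540 = (541 - 15*(4 + 3))/(-180 + 5*(4 + 3)) + 2540 = (541 - 15*7)/(-180 + 5*7) + 2540 = (541 - 3*35)/(-180 + 35) + 2540 = (541 - 105)/(-145) + 2540 = -1/145*436 + 2540 = -436/145 + 2540 = 367864/145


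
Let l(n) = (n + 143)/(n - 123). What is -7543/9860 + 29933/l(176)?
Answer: 539309687/108460 ≈ 4972.4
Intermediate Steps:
l(n) = (143 + n)/(-123 + n)
-7543/9860 + 29933/l(176) = -7543/9860 + 29933/(((143 + 176)/(-123 + 176))) = -7543*1/9860 + 29933/((319/53)) = -7543/9860 + 29933/(((1/53)*319)) = -7543/9860 + 29933/(319/53) = -7543/9860 + 29933*(53/319) = -7543/9860 + 1586449/319 = 539309687/108460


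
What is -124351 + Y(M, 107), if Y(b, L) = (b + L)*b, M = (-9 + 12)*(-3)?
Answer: -125233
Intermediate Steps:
M = -9 (M = 3*(-3) = -9)
Y(b, L) = b*(L + b) (Y(b, L) = (L + b)*b = b*(L + b))
-124351 + Y(M, 107) = -124351 - 9*(107 - 9) = -124351 - 9*98 = -124351 - 882 = -125233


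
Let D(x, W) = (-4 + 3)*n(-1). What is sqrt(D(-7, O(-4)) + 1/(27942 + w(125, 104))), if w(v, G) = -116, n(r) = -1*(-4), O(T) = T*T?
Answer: 3*I*sqrt(344124142)/27826 ≈ 2.0*I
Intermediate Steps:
O(T) = T**2
n(r) = 4
D(x, W) = -4 (D(x, W) = (-4 + 3)*4 = -1*4 = -4)
sqrt(D(-7, O(-4)) + 1/(27942 + w(125, 104))) = sqrt(-4 + 1/(27942 - 116)) = sqrt(-4 + 1/27826) = sqrt(-111303/27826) = 3*I*sqrt(344124142)/27826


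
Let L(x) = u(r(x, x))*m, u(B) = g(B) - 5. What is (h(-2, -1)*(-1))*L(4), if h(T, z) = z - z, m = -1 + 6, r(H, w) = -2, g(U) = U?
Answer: 0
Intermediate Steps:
m = 5
u(B) = -5 + B (u(B) = B - 5 = -5 + B)
h(T, z) = 0
L(x) = -35 (L(x) = (-5 - 2)*5 = -7*5 = -35)
(h(-2, -1)*(-1))*L(4) = (0*(-1))*(-35) = 0*(-35) = 0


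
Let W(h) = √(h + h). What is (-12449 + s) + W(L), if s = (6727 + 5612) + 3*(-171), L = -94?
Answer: -623 + 2*I*√47 ≈ -623.0 + 13.711*I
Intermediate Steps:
W(h) = √2*√h (W(h) = √(2*h) = √2*√h)
s = 11826 (s = 12339 - 513 = 11826)
(-12449 + s) + W(L) = (-12449 + 11826) + √2*√(-94) = -623 + √2*(I*√94) = -623 + 2*I*√47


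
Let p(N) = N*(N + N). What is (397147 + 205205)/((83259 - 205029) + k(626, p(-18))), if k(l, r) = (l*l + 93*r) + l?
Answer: 50196/27583 ≈ 1.8198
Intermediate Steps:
p(N) = 2*N**2 (p(N) = N*(2*N) = 2*N**2)
k(l, r) = l + l**2 + 93*r (k(l, r) = (l**2 + 93*r) + l = l + l**2 + 93*r)
(397147 + 205205)/((83259 - 205029) + k(626, p(-18))) = (397147 + 205205)/((83259 - 205029) + (626 + 626**2 + 93*(2*(-18)**2))) = 602352/(-121770 + (626 + 391876 + 93*(2*324))) = 602352/(-121770 + (626 + 391876 + 93*648)) = 602352/(-121770 + (626 + 391876 + 60264)) = 602352/(-121770 + 452766) = 602352/330996 = 602352*(1/330996) = 50196/27583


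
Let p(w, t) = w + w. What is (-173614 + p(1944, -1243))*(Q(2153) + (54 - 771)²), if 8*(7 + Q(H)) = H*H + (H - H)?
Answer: -742387040095/4 ≈ -1.8560e+11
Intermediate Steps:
p(w, t) = 2*w
Q(H) = -7 + H²/8 (Q(H) = -7 + (H*H + (H - H))/8 = -7 + (H² + 0)/8 = -7 + H²/8)
(-173614 + p(1944, -1243))*(Q(2153) + (54 - 771)²) = (-173614 + 2*1944)*((-7 + (⅛)*2153²) + (54 - 771)²) = (-173614 + 3888)*((-7 + (⅛)*4635409) + (-717)²) = -169726*((-7 + 4635409/8) + 514089) = -169726*(4635353/8 + 514089) = -169726*8748065/8 = -742387040095/4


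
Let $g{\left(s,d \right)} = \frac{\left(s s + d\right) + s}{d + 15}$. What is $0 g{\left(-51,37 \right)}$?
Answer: $0$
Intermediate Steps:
$g{\left(s,d \right)} = \frac{d + s + s^{2}}{15 + d}$ ($g{\left(s,d \right)} = \frac{\left(s^{2} + d\right) + s}{15 + d} = \frac{\left(d + s^{2}\right) + s}{15 + d} = \frac{d + s + s^{2}}{15 + d}$)
$0 g{\left(-51,37 \right)} = 0 \frac{37 - 51 + \left(-51\right)^{2}}{15 + 37} = 0 \frac{37 - 51 + 2601}{52} = 0 \cdot \frac{1}{52} \cdot 2587 = 0 \cdot \frac{199}{4} = 0$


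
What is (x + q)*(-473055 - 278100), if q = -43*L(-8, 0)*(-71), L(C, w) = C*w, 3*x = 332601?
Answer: -83278301385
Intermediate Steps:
x = 110867 (x = (1/3)*332601 = 110867)
q = 0 (q = -(-344)*0*(-71) = -43*0*(-71) = 0*(-71) = 0)
(x + q)*(-473055 - 278100) = (110867 + 0)*(-473055 - 278100) = 110867*(-751155) = -83278301385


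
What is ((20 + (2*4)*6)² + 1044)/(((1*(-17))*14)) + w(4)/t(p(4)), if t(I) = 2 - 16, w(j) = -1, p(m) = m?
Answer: -5651/238 ≈ -23.744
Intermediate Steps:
t(I) = -14
((20 + (2*4)*6)² + 1044)/(((1*(-17))*14)) + w(4)/t(p(4)) = ((20 + (2*4)*6)² + 1044)/(((1*(-17))*14)) - 1/(-14) = ((20 + 8*6)² + 1044)/((-17*14)) - 1*(-1/14) = ((20 + 48)² + 1044)/(-238) + 1/14 = (68² + 1044)*(-1/238) + 1/14 = (4624 + 1044)*(-1/238) + 1/14 = 5668*(-1/238) + 1/14 = -2834/119 + 1/14 = -5651/238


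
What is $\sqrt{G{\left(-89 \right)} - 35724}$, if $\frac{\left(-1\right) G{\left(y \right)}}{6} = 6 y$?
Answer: $2 i \sqrt{8130} \approx 180.33 i$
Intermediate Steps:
$G{\left(y \right)} = - 36 y$ ($G{\left(y \right)} = - 6 \cdot 6 y = - 36 y$)
$\sqrt{G{\left(-89 \right)} - 35724} = \sqrt{\left(-36\right) \left(-89\right) - 35724} = \sqrt{3204 - 35724} = \sqrt{-32520} = 2 i \sqrt{8130}$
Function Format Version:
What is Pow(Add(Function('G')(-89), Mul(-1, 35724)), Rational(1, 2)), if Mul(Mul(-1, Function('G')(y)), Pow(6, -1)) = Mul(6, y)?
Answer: Mul(2, I, Pow(8130, Rational(1, 2))) ≈ Mul(180.33, I)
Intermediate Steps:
Function('G')(y) = Mul(-36, y) (Function('G')(y) = Mul(-6, Mul(6, y)) = Mul(-36, y))
Pow(Add(Function('G')(-89), Mul(-1, 35724)), Rational(1, 2)) = Pow(Add(Mul(-36, -89), Mul(-1, 35724)), Rational(1, 2)) = Pow(Add(3204, -35724), Rational(1, 2)) = Pow(-32520, Rational(1, 2)) = Mul(2, I, Pow(8130, Rational(1, 2)))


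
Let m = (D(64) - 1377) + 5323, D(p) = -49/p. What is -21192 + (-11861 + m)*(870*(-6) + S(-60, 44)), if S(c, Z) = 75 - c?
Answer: 2574750477/64 ≈ 4.0230e+7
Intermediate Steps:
m = 252495/64 (m = (-49/64 - 1377) + 5323 = -88177/64 + 5323 = 252495/64 ≈ 3945.2)
-21192 + (-11861 + m)*(870*(-6) + S(-60, 44)) = -21192 + (-11861 + 252495/64)*(870*(-6) + (75 - 1*(-60))) = -21192 - 506609*(-5220 + (75 + 60))/64 = -21192 - 506609*(-5220 + 135)/64 = -21192 - 506609/64*(-5085) = -21192 + 2576106765/64 = 2574750477/64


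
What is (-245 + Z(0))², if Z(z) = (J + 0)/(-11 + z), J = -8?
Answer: 7219969/121 ≈ 59669.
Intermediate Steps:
Z(z) = -8/(-11 + z) (Z(z) = (-8 + 0)/(-11 + z) = -8/(-11 + z))
(-245 + Z(0))² = (-245 - 8/(-11 + 0))² = (-245 - 8/(-11))² = (-245 - 8*(-1/11))² = (-245 + 8/11)² = (-2687/11)² = 7219969/121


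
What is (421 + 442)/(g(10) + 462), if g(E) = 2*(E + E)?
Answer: 863/502 ≈ 1.7191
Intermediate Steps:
g(E) = 4*E (g(E) = 2*(2*E) = 4*E)
(421 + 442)/(g(10) + 462) = (421 + 442)/(4*10 + 462) = 863/(40 + 462) = 863/502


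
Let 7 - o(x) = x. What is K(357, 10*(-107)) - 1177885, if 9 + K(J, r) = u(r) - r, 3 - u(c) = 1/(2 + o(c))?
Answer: -1269789860/1079 ≈ -1.1768e+6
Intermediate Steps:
o(x) = 7 - x
u(c) = 3 - 1/(9 - c) (u(c) = 3 - 1/(2 + (7 - c)) = 3 - 1/(9 - c))
K(J, r) = -9 - r + (-26 + 3*r)/(-9 + r) (K(J, r) = -9 + ((-26 + 3*r)/(-9 + r) - r) = -9 + (-r + (-26 + 3*r)/(-9 + r)) = -9 - r + (-26 + 3*r)/(-9 + r))
K(357, 10*(-107)) - 1177885 = (55 - (10*(-107))² + 3*(10*(-107)))/(-9 + 10*(-107)) - 1177885 = (55 - 1*(-1070)² + 3*(-1070))/(-9 - 1070) - 1177885 = (55 - 1*1144900 - 3210)/(-1079) - 1177885 = -(55 - 1144900 - 3210)/1079 - 1177885 = -1/1079*(-1148055) - 1177885 = 1148055/1079 - 1177885 = -1269789860/1079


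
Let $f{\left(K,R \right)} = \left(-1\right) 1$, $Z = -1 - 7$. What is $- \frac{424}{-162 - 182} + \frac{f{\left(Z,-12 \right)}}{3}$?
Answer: $\frac{116}{129} \approx 0.89923$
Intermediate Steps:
$Z = -8$ ($Z = -1 - 7 = -8$)
$f{\left(K,R \right)} = -1$
$- \frac{424}{-162 - 182} + \frac{f{\left(Z,-12 \right)}}{3} = - \frac{424}{-162 - 182} - \frac{1}{3} = - \frac{424}{-344} - \frac{1}{3} = \left(-424\right) \left(- \frac{1}{344}\right) - \frac{1}{3} = \frac{53}{43} - \frac{1}{3} = \frac{116}{129}$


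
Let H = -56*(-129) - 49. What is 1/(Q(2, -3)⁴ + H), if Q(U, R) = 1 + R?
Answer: 1/7191 ≈ 0.00013906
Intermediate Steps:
H = 7175 (H = 7224 - 49 = 7175)
1/(Q(2, -3)⁴ + H) = 1/((1 - 3)⁴ + 7175) = 1/((-2)⁴ + 7175) = 1/(16 + 7175) = 1/7191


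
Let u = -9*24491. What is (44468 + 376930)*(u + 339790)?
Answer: 50302700658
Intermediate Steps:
u = -220419
(44468 + 376930)*(u + 339790) = (44468 + 376930)*(-220419 + 339790) = 421398*119371 = 50302700658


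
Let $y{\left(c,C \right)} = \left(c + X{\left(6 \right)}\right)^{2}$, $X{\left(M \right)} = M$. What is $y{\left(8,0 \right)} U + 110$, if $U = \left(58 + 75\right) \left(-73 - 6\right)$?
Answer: $-2059262$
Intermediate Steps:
$y{\left(c,C \right)} = \left(6 + c\right)^{2}$ ($y{\left(c,C \right)} = \left(c + 6\right)^{2} = \left(6 + c\right)^{2}$)
$U = -10507$ ($U = 133 \left(-79\right) = -10507$)
$y{\left(8,0 \right)} U + 110 = \left(6 + 8\right)^{2} \left(-10507\right) + 110 = 14^{2} \left(-10507\right) + 110 = 196 \left(-10507\right) + 110 = -2059372 + 110 = -2059262$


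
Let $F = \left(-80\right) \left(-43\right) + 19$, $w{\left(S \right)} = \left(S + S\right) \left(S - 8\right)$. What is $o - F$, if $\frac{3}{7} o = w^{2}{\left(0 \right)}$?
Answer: $-3459$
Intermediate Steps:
$w{\left(S \right)} = 2 S \left(-8 + S\right)$
$F = 3459$ ($F = 3440 + 19 = 3459$)
$o = 0$ ($o = \frac{7 \left(2 \cdot 0 \left(-8 + 0\right)\right)^{2}}{3} = \frac{7 \left(2 \cdot 0 \left(-8\right)\right)^{2}}{3} = \frac{7 \cdot 0^{2}}{3} = \frac{7}{3} \cdot 0 = 0$)
$o - F = 0 - 3459 = -3459$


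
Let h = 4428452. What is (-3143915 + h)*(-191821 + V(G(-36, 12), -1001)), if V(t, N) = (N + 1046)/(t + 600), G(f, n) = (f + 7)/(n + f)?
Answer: -3555321121713273/14429 ≈ -2.4640e+11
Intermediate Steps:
G(f, n) = (7 + f)/(f + n)
V(t, N) = (1046 + N)/(600 + t)
(-3143915 + h)*(-191821 + V(G(-36, 12), -1001)) = (-3143915 + 4428452)*(-191821 + (1046 - 1001)/(600 + (7 - 36)/(-36 + 12))) = 1284537*(-191821 + 45/(600 - 29/(-24))) = 1284537*(-191821 + 45/(600 - 1/24*(-29))) = 1284537*(-191821 + 45/(600 + 29/24)) = 1284537*(-191821 + 45/(14429/24)) = 1284537*(-191821 + (24/14429)*45) = 1284537*(-191821 + 1080/14429) = 1284537*(-2767784129/14429) = -3555321121713273/14429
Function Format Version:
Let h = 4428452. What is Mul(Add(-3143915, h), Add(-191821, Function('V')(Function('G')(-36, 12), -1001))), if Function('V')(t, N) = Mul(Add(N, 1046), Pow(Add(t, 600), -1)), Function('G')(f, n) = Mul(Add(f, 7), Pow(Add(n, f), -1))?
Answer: Rational(-3555321121713273, 14429) ≈ -2.4640e+11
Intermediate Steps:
Function('G')(f, n) = Mul(Pow(Add(f, n), -1), Add(7, f)) (Function('G')(f, n) = Mul(Add(7, f), Pow(Add(f, n), -1)) = Mul(Pow(Add(f, n), -1), Add(7, f)))
Function('V')(t, N) = Mul(Pow(Add(600, t), -1), Add(1046, N)) (Function('V')(t, N) = Mul(Add(1046, N), Pow(Add(600, t), -1)) = Mul(Pow(Add(600, t), -1), Add(1046, N)))
Mul(Add(-3143915, h), Add(-191821, Function('V')(Function('G')(-36, 12), -1001))) = Mul(Add(-3143915, 4428452), Add(-191821, Mul(Pow(Add(600, Mul(Pow(Add(-36, 12), -1), Add(7, -36))), -1), Add(1046, -1001)))) = Mul(1284537, Add(-191821, Mul(Pow(Add(600, Mul(Pow(-24, -1), -29)), -1), 45))) = Mul(1284537, Add(-191821, Mul(Pow(Add(600, Mul(Rational(-1, 24), -29)), -1), 45))) = Mul(1284537, Add(-191821, Mul(Pow(Add(600, Rational(29, 24)), -1), 45))) = Mul(1284537, Add(-191821, Mul(Pow(Rational(14429, 24), -1), 45))) = Mul(1284537, Add(-191821, Mul(Rational(24, 14429), 45))) = Mul(1284537, Add(-191821, Rational(1080, 14429))) = Mul(1284537, Rational(-2767784129, 14429)) = Rational(-3555321121713273, 14429)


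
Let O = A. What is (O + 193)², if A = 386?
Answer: 335241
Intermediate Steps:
O = 386
(O + 193)² = (386 + 193)² = 579² = 335241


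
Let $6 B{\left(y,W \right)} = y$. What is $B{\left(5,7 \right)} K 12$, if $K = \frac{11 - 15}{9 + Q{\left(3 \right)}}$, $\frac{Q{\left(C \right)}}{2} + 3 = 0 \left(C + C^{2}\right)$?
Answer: $- \frac{40}{3} \approx -13.333$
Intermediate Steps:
$B{\left(y,W \right)} = \frac{y}{6}$
$Q{\left(C \right)} = -6$ ($Q{\left(C \right)} = -6 + 2 \cdot 0 \left(C + C^{2}\right) = -6 + 2 \cdot 0 = -6 + 0 = -6$)
$K = - \frac{4}{3}$ ($K = \frac{11 - 15}{9 - 6} = - \frac{4}{3} \approx -1.3333$)
$B{\left(5,7 \right)} K 12 = \frac{1}{6} \cdot 5 \left(- \frac{4}{3}\right) 12 = \frac{5}{6} \left(- \frac{4}{3}\right) 12 = \left(- \frac{10}{9}\right) 12 = - \frac{40}{3}$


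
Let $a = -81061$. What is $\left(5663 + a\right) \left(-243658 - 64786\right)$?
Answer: $23256060712$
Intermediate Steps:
$\left(5663 + a\right) \left(-243658 - 64786\right) = \left(5663 - 81061\right) \left(-243658 - 64786\right) = \left(-75398\right) \left(-308444\right) = 23256060712$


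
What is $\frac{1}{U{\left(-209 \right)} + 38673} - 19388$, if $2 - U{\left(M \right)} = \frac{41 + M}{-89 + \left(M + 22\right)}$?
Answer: $- \frac{17245839245}{889511} \approx -19388.0$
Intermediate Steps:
$U{\left(M \right)} = 2 - \frac{41 + M}{-67 + M}$ ($U{\left(M \right)} = 2 - \frac{41 + M}{-89 + \left(M + 22\right)} = 2 - \frac{41 + M}{-89 + \left(22 + M\right)} = 2 - \frac{41 + M}{-67 + M}$)
$\frac{1}{U{\left(-209 \right)} + 38673} - 19388 = \frac{1}{\frac{-175 - 209}{-67 - 209} + 38673} - 19388 = \frac{1}{\frac{1}{-276} \left(-384\right) + 38673} - 19388 = \frac{1}{\left(- \frac{1}{276}\right) \left(-384\right) + 38673} - 19388 = \frac{1}{\frac{32}{23} + 38673} - 19388 = \frac{1}{\frac{889511}{23}} - 19388 = \frac{23}{889511} - 19388 = - \frac{17245839245}{889511}$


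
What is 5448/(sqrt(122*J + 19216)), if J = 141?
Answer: 2724*sqrt(36418)/18209 ≈ 28.548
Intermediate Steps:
5448/(sqrt(122*J + 19216)) = 5448/(sqrt(122*141 + 19216)) = 5448/(sqrt(17202 + 19216)) = 5448/(sqrt(36418)) = 5448*(sqrt(36418)/36418) = 2724*sqrt(36418)/18209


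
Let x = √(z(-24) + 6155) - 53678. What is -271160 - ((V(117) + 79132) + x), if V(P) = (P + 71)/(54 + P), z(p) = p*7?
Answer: -50721182/171 - √5987 ≈ -2.9669e+5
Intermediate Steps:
z(p) = 7*p
V(P) = (71 + P)/(54 + P)
x = -53678 + √5987 (x = √(7*(-24) + 6155) - 53678 = √(-168 + 6155) - 53678 = √5987 - 53678 = -53678 + √5987 ≈ -53601.)
-271160 - ((V(117) + 79132) + x) = -271160 - (((71 + 117)/(54 + 117) + 79132) + (-53678 + √5987)) = -271160 - ((188/171 + 79132) + (-53678 + √5987)) = -271160 - (13531760/171 + (-53678 + √5987)) = -271160 - (4352822/171 + √5987) = -271160 + (-4352822/171 - √5987) = -50721182/171 - √5987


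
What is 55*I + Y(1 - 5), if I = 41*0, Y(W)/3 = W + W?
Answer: -24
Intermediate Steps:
Y(W) = 6*W (Y(W) = 3*(W + W) = 3*(2*W) = 6*W)
I = 0
55*I + Y(1 - 5) = 55*0 + 6*(1 - 5) = 0 + 6*(-4) = 0 - 24 = -24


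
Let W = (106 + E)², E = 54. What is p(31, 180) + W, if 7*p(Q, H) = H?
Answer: 179380/7 ≈ 25626.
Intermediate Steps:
p(Q, H) = H/7
W = 25600 (W = (106 + 54)² = 160² = 25600)
p(31, 180) + W = (⅐)*180 + 25600 = 180/7 + 25600 = 179380/7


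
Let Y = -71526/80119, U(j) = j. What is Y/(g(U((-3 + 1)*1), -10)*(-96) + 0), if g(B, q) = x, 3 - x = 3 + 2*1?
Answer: -917/197216 ≈ -0.0046497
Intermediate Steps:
x = -2 (x = 3 - (3 + 2*1) = 3 - (3 + 2) = 3 - 1*5 = 3 - 5 = -2)
g(B, q) = -2
Y = -5502/6163 (Y = -71526*1/80119 = -5502/6163 ≈ -0.89275)
Y/(g(U((-3 + 1)*1), -10)*(-96) + 0) = -5502/(6163*(-2*(-96) + 0)) = -5502/(6163*(192 + 0)) = -5502/6163/192 = -5502/6163*1/192 = -917/197216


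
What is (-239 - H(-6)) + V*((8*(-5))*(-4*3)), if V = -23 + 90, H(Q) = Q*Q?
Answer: 31885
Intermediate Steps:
H(Q) = Q²
V = 67
(-239 - H(-6)) + V*((8*(-5))*(-4*3)) = (-239 - 1*(-6)²) + 67*((8*(-5))*(-4*3)) = (-239 - 1*36) + 67*(-40*(-12)) = (-239 - 36) + 67*480 = -275 + 32160 = 31885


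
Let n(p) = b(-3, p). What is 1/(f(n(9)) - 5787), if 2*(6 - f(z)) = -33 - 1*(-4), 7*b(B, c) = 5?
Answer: -2/11533 ≈ -0.00017342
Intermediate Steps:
b(B, c) = 5/7 (b(B, c) = (1/7)*5 = 5/7)
n(p) = 5/7
f(z) = 41/2 (f(z) = 6 - (-33 - 1*(-4))/2 = 6 - (-33 + 4)/2 = 6 - 1/2*(-29) = 6 + 29/2 = 41/2)
1/(f(n(9)) - 5787) = 1/(41/2 - 5787) = 1/(-11533/2) = -2/11533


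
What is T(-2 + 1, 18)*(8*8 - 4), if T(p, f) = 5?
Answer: 300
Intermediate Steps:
T(-2 + 1, 18)*(8*8 - 4) = 5*(8*8 - 4) = 5*(64 - 4) = 5*60 = 300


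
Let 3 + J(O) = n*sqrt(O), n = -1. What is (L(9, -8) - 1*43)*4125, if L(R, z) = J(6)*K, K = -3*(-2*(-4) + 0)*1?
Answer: 119625 + 99000*sqrt(6) ≈ 3.6212e+5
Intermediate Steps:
J(O) = -3 - sqrt(O)
K = -24 (K = -3*(8 + 0)*1 = -3*8*1 = -24*1 = -24)
L(R, z) = 72 + 24*sqrt(6) (L(R, z) = (-3 - sqrt(6))*(-24) = 72 + 24*sqrt(6))
(L(9, -8) - 1*43)*4125 = ((72 + 24*sqrt(6)) - 1*43)*4125 = ((72 + 24*sqrt(6)) - 43)*4125 = (29 + 24*sqrt(6))*4125 = 119625 + 99000*sqrt(6)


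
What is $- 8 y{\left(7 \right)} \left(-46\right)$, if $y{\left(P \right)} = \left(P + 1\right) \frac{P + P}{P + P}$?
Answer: $2944$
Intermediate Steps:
$y{\left(P \right)} = 1 + P$ ($y{\left(P \right)} = \left(1 + P\right) \frac{2 P}{2 P} = \left(1 + P\right) 2 P \frac{1}{2 P} = \left(1 + P\right) 1 = 1 + P$)
$- 8 y{\left(7 \right)} \left(-46\right) = - 8 \left(1 + 7\right) \left(-46\right) = \left(-8\right) 8 \left(-46\right) = \left(-64\right) \left(-46\right) = 2944$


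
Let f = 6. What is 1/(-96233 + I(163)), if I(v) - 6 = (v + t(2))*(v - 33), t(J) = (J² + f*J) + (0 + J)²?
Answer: -1/72437 ≈ -1.3805e-5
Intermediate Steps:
t(J) = 2*J² + 6*J (t(J) = (J² + 6*J) + (0 + J)² = (J² + 6*J) + J² = 2*J² + 6*J)
I(v) = 6 + (-33 + v)*(20 + v) (I(v) = 6 + (v + 2*2*(3 + 2))*(v - 33) = 6 + (v + 2*2*5)*(-33 + v) = 6 + (v + 20)*(-33 + v) = 6 + (20 + v)*(-33 + v) = 6 + (-33 + v)*(20 + v))
1/(-96233 + I(163)) = 1/(-96233 + (-654 + 163² - 13*163)) = 1/(-96233 + (-654 + 26569 - 2119)) = 1/(-96233 + 23796) = 1/(-72437) = -1/72437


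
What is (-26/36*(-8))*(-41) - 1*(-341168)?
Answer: 3068380/9 ≈ 3.4093e+5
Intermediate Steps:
(-26/36*(-8))*(-41) - 1*(-341168) = (-26*1/36*(-8))*(-41) + 341168 = -13/18*(-8)*(-41) + 341168 = (52/9)*(-41) + 341168 = -2132/9 + 341168 = 3068380/9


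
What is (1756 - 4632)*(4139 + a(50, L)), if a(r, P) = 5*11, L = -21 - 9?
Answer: -12061944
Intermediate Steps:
L = -30
a(r, P) = 55
(1756 - 4632)*(4139 + a(50, L)) = (1756 - 4632)*(4139 + 55) = -2876*4194 = -12061944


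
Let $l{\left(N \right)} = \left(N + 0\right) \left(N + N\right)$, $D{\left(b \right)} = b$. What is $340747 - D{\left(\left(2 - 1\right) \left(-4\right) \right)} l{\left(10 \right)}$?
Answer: $341547$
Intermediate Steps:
$l{\left(N \right)} = 2 N^{2}$ ($l{\left(N \right)} = N 2 N = 2 N^{2}$)
$340747 - D{\left(\left(2 - 1\right) \left(-4\right) \right)} l{\left(10 \right)} = 340747 - \left(2 - 1\right) \left(-4\right) 2 \cdot 10^{2} = 340747 - 1 \left(-4\right) 2 \cdot 100 = 340747 - \left(-4\right) 200 = 340747 - -800 = 340747 + 800 = 341547$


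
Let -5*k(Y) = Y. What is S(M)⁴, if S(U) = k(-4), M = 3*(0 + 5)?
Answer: 256/625 ≈ 0.40960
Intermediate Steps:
M = 15 (M = 3*5 = 15)
k(Y) = -Y/5
S(U) = ⅘ (S(U) = -⅕*(-4) = ⅘)
S(M)⁴ = (⅘)⁴ = 256/625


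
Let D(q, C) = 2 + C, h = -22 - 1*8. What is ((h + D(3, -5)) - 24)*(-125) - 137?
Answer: 6988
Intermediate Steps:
h = -30 (h = -22 - 8 = -30)
((h + D(3, -5)) - 24)*(-125) - 137 = ((-30 + (2 - 5)) - 24)*(-125) - 137 = ((-30 - 3) - 24)*(-125) - 137 = (-33 - 24)*(-125) - 137 = -57*(-125) - 137 = 7125 - 137 = 6988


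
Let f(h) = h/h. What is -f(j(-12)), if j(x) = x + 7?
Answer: -1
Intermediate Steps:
j(x) = 7 + x
f(h) = 1
-f(j(-12)) = -1*1 = -1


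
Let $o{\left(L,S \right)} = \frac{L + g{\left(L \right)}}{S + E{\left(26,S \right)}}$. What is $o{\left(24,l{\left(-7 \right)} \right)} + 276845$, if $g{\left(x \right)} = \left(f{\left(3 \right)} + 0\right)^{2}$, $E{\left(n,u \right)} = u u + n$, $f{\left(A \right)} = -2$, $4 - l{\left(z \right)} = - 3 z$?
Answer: $\frac{41249919}{149} \approx 2.7685 \cdot 10^{5}$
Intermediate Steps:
$l{\left(z \right)} = 4 + 3 z$ ($l{\left(z \right)} = 4 - - 3 z = 4 + 3 z$)
$E{\left(n,u \right)} = n + u^{2}$ ($E{\left(n,u \right)} = u^{2} + n = n + u^{2}$)
$g{\left(x \right)} = 4$ ($g{\left(x \right)} = \left(-2 + 0\right)^{2} = \left(-2\right)^{2} = 4$)
$o{\left(L,S \right)} = \frac{4 + L}{26 + S + S^{2}}$ ($o{\left(L,S \right)} = \frac{L + 4}{S + \left(26 + S^{2}\right)} = \frac{4 + L}{26 + S + S^{2}}$)
$o{\left(24,l{\left(-7 \right)} \right)} + 276845 = \frac{4 + 24}{26 + \left(4 + 3 \left(-7\right)\right) + \left(4 + 3 \left(-7\right)\right)^{2}} + 276845 = \frac{1}{26 + \left(4 - 21\right) + \left(4 - 21\right)^{2}} \cdot 28 + 276845 = \frac{1}{26 - 17 + \left(-17\right)^{2}} \cdot 28 + 276845 = \frac{1}{26 - 17 + 289} \cdot 28 + 276845 = \frac{1}{298} \cdot 28 + 276845 = \frac{14}{149} + 276845 = \frac{41249919}{149}$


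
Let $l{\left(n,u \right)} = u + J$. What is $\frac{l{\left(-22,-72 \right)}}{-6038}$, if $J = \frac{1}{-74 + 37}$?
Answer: $\frac{2665}{223406} \approx 0.011929$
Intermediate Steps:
$J = - \frac{1}{37}$ ($J = \frac{1}{-37} = - \frac{1}{37} \approx -0.027027$)
$l{\left(n,u \right)} = - \frac{1}{37} + u$ ($l{\left(n,u \right)} = u - \frac{1}{37} = - \frac{1}{37} + u$)
$\frac{l{\left(-22,-72 \right)}}{-6038} = \frac{- \frac{1}{37} - 72}{-6038} = \left(- \frac{2665}{37}\right) \left(- \frac{1}{6038}\right) = \frac{2665}{223406}$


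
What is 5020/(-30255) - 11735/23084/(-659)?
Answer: -15202196939/92049966156 ≈ -0.16515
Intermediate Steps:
5020/(-30255) - 11735/23084/(-659) = 5020*(-1/30255) - 11735*1/23084*(-1/659) = -1004/6051 - 11735/23084*(-1/659) = -1004/6051 + 11735/15212356 = -15202196939/92049966156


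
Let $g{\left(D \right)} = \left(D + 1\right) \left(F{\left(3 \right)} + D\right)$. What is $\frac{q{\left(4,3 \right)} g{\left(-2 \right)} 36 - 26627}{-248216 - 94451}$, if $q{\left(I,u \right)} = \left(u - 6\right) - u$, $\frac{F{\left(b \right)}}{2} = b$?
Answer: $\frac{25763}{342667} \approx 0.075184$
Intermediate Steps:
$F{\left(b \right)} = 2 b$
$g{\left(D \right)} = \left(1 + D\right) \left(6 + D\right)$ ($g{\left(D \right)} = \left(D + 1\right) \left(2 \cdot 3 + D\right) = \left(1 + D\right) \left(6 + D\right)$)
$q{\left(I,u \right)} = -6$ ($q{\left(I,u \right)} = \left(u - 6\right) - u = \left(-6 + u\right) - u = -6$)
$\frac{q{\left(4,3 \right)} g{\left(-2 \right)} 36 - 26627}{-248216 - 94451} = \frac{- 6 \left(6 + \left(-2\right)^{2} + 7 \left(-2\right)\right) 36 - 26627}{-248216 - 94451} = \frac{- 6 \left(6 + 4 - 14\right) 36 + \left(-110479 + 83852\right)}{-342667} = \left(\left(-6\right) \left(-4\right) 36 - 26627\right) \left(- \frac{1}{342667}\right) = \left(24 \cdot 36 - 26627\right) \left(- \frac{1}{342667}\right) = \left(864 - 26627\right) \left(- \frac{1}{342667}\right) = \left(-25763\right) \left(- \frac{1}{342667}\right) = \frac{25763}{342667}$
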